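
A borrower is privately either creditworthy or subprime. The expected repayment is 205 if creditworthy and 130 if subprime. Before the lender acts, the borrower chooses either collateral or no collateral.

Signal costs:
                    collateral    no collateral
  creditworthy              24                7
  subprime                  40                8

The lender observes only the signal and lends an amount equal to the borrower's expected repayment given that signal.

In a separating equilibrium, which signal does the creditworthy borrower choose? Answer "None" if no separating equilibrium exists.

Try creditworthy → collateral, subprime → no collateral:
  Under separation the lender infers type exactly: collateral → creditworthy (pays 205), no collateral → subprime (pays 130).
  Creditworthy: collateral gives 205 − 24 = 181; no collateral gives 130 − 7 = 123. No deviation. ✓
  Subprime: no collateral gives 130 − 8 = 122; collateral gives 205 − 40 = 165. Would deviate. ✗
Try creditworthy → no collateral, subprime → collateral:
  Under separation the lender infers type exactly: no collateral → creditworthy (pays 205), collateral → subprime (pays 130).
  Creditworthy: no collateral gives 205 − 7 = 198; collateral gives 130 − 24 = 106. No deviation. ✓
  Subprime: collateral gives 130 − 40 = 90; no collateral gives 205 − 8 = 197. Would deviate. ✗
Neither assignment is incentive-compatible.

None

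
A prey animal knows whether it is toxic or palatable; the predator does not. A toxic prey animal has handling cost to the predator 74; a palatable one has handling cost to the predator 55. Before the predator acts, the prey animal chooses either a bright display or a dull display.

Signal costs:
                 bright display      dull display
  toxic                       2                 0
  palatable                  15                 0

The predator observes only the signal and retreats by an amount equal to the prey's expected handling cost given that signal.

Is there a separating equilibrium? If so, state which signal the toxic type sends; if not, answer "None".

None

Try toxic → bright display, palatable → dull display:
  If types separate, bright display earns payment 74 and dull display earns 55.
  Toxic: bright display gives 74 − 2 = 72; dull display gives 55 − 0 = 55. No deviation. ✓
  Palatable: dull display gives 55 − 0 = 55; bright display gives 74 − 15 = 59. Would deviate. ✗
Try toxic → dull display, palatable → bright display:
  If types separate, dull display earns payment 74 and bright display earns 55.
  Toxic: dull display gives 74 − 0 = 74; bright display gives 55 − 2 = 53. No deviation. ✓
  Palatable: bright display gives 55 − 15 = 40; dull display gives 74 − 0 = 74. Would deviate. ✗
Neither assignment is incentive-compatible.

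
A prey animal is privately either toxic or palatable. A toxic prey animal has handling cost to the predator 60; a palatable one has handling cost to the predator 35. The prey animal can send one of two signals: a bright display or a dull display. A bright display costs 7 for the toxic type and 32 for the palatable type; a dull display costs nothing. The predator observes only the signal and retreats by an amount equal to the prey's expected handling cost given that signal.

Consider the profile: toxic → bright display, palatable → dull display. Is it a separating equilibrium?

Yes

Under separation the predator infers type exactly: bright display → toxic (pays 60), dull display → palatable (pays 35).
Toxic: bright display gives 60 − 7 = 53; dull display gives 35 − 0 = 35. No deviation. ✓
Palatable: dull display gives 35 − 0 = 35; bright display gives 60 − 32 = 28. No deviation. ✓
Neither type gains from mimicking the other.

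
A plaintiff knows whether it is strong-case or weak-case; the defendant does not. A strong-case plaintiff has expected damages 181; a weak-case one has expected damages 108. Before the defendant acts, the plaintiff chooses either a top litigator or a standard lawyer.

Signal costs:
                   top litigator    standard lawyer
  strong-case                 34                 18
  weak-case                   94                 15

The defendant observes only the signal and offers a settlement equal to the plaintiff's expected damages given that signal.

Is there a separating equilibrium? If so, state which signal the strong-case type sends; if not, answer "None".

top litigator

Try strong-case → top litigator, weak-case → standard lawyer:
  If types separate, top litigator earns payment 181 and standard lawyer earns 108.
  Strong-case: top litigator gives 181 − 34 = 147; standard lawyer gives 108 − 18 = 90. No deviation. ✓
  Weak-case: standard lawyer gives 108 − 15 = 93; top litigator gives 181 − 94 = 87. No deviation. ✓
Both hold — the strong-case type sends top litigator.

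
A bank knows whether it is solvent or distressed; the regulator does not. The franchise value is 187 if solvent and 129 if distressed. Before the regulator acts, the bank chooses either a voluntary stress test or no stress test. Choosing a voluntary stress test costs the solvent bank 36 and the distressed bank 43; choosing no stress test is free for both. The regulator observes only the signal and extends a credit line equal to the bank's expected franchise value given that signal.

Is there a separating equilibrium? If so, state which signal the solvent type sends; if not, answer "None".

Try solvent → stress test, distressed → no stress test:
  If types separate, stress test earns payment 187 and no stress test earns 129.
  Solvent: stress test gives 187 − 36 = 151; no stress test gives 129 − 0 = 129. No deviation. ✓
  Distressed: no stress test gives 129 − 0 = 129; stress test gives 187 − 43 = 144. Would deviate. ✗
Try solvent → no stress test, distressed → stress test:
  If types separate, no stress test earns payment 187 and stress test earns 129.
  Solvent: no stress test gives 187 − 0 = 187; stress test gives 129 − 36 = 93. No deviation. ✓
  Distressed: stress test gives 129 − 43 = 86; no stress test gives 187 − 0 = 187. Would deviate. ✗
Neither assignment is incentive-compatible.

None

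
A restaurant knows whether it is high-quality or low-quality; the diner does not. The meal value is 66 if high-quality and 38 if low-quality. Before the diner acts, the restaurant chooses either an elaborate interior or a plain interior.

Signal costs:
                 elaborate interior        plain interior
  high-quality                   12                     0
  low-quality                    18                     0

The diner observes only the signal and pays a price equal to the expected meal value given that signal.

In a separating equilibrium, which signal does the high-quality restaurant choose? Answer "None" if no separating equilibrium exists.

Try high-quality → elaborate interior, low-quality → plain interior:
  If types separate, elaborate interior earns payment 66 and plain interior earns 38.
  High-quality: elaborate interior gives 66 − 12 = 54; plain interior gives 38 − 0 = 38. No deviation. ✓
  Low-quality: plain interior gives 38 − 0 = 38; elaborate interior gives 66 − 18 = 48. Would deviate. ✗
Try high-quality → plain interior, low-quality → elaborate interior:
  If types separate, plain interior earns payment 66 and elaborate interior earns 38.
  High-quality: plain interior gives 66 − 0 = 66; elaborate interior gives 38 − 12 = 26. No deviation. ✓
  Low-quality: elaborate interior gives 38 − 18 = 20; plain interior gives 66 − 0 = 66. Would deviate. ✗
Neither assignment is incentive-compatible.

None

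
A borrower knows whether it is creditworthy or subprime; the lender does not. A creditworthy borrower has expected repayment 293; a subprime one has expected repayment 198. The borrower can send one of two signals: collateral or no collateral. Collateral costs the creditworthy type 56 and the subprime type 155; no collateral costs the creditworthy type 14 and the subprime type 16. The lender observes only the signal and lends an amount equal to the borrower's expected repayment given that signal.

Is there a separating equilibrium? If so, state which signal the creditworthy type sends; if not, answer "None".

Try creditworthy → collateral, subprime → no collateral:
  If types separate, collateral earns payment 293 and no collateral earns 198.
  Creditworthy: collateral gives 293 − 56 = 237; no collateral gives 198 − 14 = 184. No deviation. ✓
  Subprime: no collateral gives 198 − 16 = 182; collateral gives 293 − 155 = 138. No deviation. ✓
Both hold — the creditworthy type sends collateral.

collateral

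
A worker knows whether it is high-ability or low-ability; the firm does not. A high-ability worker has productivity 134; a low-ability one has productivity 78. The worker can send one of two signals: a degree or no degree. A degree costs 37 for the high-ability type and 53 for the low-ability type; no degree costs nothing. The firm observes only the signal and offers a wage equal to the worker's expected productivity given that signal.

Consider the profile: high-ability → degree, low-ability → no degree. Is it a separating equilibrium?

Under separation the firm infers type exactly: degree → high-ability (pays 134), no degree → low-ability (pays 78).
High-ability: degree gives 134 − 37 = 97; no degree gives 78 − 0 = 78. No deviation. ✓
Low-ability: no degree gives 78 − 0 = 78; degree gives 134 − 53 = 81. Would deviate. ✗

No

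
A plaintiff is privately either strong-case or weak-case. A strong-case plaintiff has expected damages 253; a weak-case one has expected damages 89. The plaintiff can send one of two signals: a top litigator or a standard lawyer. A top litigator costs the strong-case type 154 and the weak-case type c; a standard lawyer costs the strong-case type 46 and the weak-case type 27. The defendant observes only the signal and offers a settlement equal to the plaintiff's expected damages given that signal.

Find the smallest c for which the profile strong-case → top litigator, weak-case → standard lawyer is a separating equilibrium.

Under separation: top litigator → strong-case (pays 253); standard lawyer → weak-case (pays 89).
Strong-case: 253 − 154 = 99 ≥ 89 − 46 = 43. Holds regardless of c. ✓
Weak-case: 89 − 27 ≥ 253 − c, so c ≥ 253 − 62 = 191.

191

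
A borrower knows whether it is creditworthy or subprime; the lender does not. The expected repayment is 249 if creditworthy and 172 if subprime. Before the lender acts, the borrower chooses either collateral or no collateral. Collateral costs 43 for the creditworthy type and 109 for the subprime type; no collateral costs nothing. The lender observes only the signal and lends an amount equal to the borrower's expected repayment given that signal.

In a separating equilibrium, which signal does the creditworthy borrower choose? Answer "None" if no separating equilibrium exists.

collateral

Try creditworthy → collateral, subprime → no collateral:
  Under separation the lender infers type exactly: collateral → creditworthy (pays 249), no collateral → subprime (pays 172).
  Creditworthy: collateral gives 249 − 43 = 206; no collateral gives 172 − 0 = 172. No deviation. ✓
  Subprime: no collateral gives 172 − 0 = 172; collateral gives 249 − 109 = 140. No deviation. ✓
Both hold — the creditworthy type sends collateral.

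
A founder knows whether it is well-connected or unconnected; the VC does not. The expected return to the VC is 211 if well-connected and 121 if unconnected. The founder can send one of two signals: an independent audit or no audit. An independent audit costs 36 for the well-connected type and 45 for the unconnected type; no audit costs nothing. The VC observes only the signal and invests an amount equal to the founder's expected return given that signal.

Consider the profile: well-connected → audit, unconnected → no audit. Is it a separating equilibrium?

Under separation the VC infers type exactly: audit → well-connected (pays 211), no audit → unconnected (pays 121).
Well-connected: audit gives 211 − 36 = 175; no audit gives 121 − 0 = 121. No deviation. ✓
Unconnected: no audit gives 121 − 0 = 121; audit gives 211 − 45 = 166. Would deviate. ✗

No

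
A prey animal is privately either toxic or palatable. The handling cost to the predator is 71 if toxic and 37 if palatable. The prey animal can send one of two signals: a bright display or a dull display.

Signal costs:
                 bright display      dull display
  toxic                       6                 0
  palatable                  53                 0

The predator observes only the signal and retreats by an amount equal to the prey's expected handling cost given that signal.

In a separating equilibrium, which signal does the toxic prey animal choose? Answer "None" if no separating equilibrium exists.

Try toxic → bright display, palatable → dull display:
  Under separation the predator infers type exactly: bright display → toxic (pays 71), dull display → palatable (pays 37).
  Toxic: bright display gives 71 − 6 = 65; dull display gives 37 − 0 = 37. No deviation. ✓
  Palatable: dull display gives 37 − 0 = 37; bright display gives 71 − 53 = 18. No deviation. ✓
Both hold — the toxic type sends bright display.

bright display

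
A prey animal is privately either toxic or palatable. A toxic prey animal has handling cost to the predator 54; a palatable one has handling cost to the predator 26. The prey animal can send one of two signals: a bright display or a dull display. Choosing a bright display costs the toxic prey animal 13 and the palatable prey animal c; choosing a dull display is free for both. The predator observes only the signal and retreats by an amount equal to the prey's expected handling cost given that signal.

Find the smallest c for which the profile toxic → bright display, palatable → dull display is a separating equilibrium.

28

Under separation: bright display → toxic (pays 54); dull display → palatable (pays 26).
Toxic: 54 − 13 = 41 ≥ 26 − 0 = 26. Holds regardless of c. ✓
Palatable: 26 − 0 ≥ 54 − c, so c ≥ 54 − 26 = 28.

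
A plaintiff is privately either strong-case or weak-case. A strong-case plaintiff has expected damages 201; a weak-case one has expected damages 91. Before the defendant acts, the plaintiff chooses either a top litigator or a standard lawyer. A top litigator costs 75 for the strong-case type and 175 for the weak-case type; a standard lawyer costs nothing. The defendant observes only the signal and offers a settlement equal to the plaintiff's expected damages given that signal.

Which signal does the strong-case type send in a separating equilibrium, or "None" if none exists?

Try strong-case → top litigator, weak-case → standard lawyer:
  If types separate, top litigator earns payment 201 and standard lawyer earns 91.
  Strong-case: top litigator gives 201 − 75 = 126; standard lawyer gives 91 − 0 = 91. No deviation. ✓
  Weak-case: standard lawyer gives 91 − 0 = 91; top litigator gives 201 − 175 = 26. No deviation. ✓
Both hold — the strong-case type sends top litigator.

top litigator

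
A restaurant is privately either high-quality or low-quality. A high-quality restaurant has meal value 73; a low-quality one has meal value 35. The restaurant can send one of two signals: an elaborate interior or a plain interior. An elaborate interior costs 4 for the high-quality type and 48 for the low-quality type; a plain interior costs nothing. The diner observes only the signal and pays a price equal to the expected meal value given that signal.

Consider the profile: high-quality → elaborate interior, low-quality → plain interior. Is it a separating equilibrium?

If types separate, elaborate interior earns payment 73 and plain interior earns 35.
High-quality: elaborate interior gives 73 − 4 = 69; plain interior gives 35 − 0 = 35. No deviation. ✓
Low-quality: plain interior gives 35 − 0 = 35; elaborate interior gives 73 − 48 = 25. No deviation. ✓
Neither type gains from mimicking the other.

Yes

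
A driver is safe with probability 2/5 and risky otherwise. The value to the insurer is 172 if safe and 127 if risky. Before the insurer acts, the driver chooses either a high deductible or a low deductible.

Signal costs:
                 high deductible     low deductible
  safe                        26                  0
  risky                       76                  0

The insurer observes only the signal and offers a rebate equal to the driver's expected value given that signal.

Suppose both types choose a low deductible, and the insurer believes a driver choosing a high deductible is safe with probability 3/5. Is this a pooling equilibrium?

Yes

At the pooled signal (low deductible) the insurer holds the prior 2/5 and pays 2/5·172 + 3/5·127 = 145. Off-path (high deductible) belief 3/5 gives 3/5·172 + 2/5·127 = 154.
Safe: low deductible gives 145 − 0 = 145; high deductible gives 154 − 26 = 128. Stays. ✓
Risky: low deductible gives 145 − 0 = 145; high deductible gives 154 − 76 = 78. Stays. ✓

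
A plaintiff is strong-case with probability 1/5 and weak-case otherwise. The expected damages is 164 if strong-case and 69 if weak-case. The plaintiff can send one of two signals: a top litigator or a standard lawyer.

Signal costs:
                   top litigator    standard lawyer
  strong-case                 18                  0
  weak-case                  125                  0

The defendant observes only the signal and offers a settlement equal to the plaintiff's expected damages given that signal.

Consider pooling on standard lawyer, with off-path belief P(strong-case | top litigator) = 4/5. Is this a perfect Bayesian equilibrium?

On the equilibrium path (standard lawyer) the defendant holds the prior 1/5 and pays 1/5·164 + 4/5·69 = 88. Off-path (top litigator) belief 4/5 gives 4/5·164 + 1/5·69 = 145.
Strong-case: standard lawyer gives 88 − 0 = 88; top litigator gives 145 − 18 = 127. Deviates. ✗
Weak-case: standard lawyer gives 88 − 0 = 88; top litigator gives 145 − 125 = 20. Stays. ✓

No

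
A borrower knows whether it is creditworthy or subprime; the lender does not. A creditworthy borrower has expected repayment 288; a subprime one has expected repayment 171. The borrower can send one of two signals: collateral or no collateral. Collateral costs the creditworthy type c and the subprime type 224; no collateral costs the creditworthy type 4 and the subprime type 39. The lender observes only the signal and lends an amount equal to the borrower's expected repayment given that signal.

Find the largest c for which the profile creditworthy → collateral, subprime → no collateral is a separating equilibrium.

121

Under separation: collateral → creditworthy (pays 288); no collateral → subprime (pays 171).
Subprime: 171 − 39 = 132 ≥ 288 − 224 = 64. Holds regardless of c. ✓
Creditworthy: 288 − c ≥ 171 − 4, so c ≤ 288 − 167 = 121.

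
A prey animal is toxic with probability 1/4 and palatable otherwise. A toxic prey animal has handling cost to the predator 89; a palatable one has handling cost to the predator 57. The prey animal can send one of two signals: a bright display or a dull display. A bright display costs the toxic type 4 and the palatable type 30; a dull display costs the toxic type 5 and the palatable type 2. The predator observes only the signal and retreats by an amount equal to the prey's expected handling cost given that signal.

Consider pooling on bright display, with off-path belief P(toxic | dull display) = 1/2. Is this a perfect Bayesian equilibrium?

At the pooled signal (bright display) the predator holds the prior 1/4 and pays 1/4·89 + 3/4·57 = 65. Off-path (dull display) belief 1/2 gives 1/2·89 + 1/2·57 = 73.
Toxic: bright display gives 65 − 4 = 61; dull display gives 73 − 5 = 68. Deviates. ✗
Palatable: bright display gives 65 − 30 = 35; dull display gives 73 − 2 = 71. Deviates. ✗

No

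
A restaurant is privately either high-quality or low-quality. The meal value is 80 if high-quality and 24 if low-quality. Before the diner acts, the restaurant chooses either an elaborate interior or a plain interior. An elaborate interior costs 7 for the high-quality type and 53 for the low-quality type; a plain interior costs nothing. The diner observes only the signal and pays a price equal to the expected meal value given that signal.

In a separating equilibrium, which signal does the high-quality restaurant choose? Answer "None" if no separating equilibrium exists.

Try high-quality → elaborate interior, low-quality → plain interior:
  If types separate, elaborate interior earns payment 80 and plain interior earns 24.
  High-quality: elaborate interior gives 80 − 7 = 73; plain interior gives 24 − 0 = 24. No deviation. ✓
  Low-quality: plain interior gives 24 − 0 = 24; elaborate interior gives 80 − 53 = 27. Would deviate. ✗
Try high-quality → plain interior, low-quality → elaborate interior:
  If types separate, plain interior earns payment 80 and elaborate interior earns 24.
  High-quality: plain interior gives 80 − 0 = 80; elaborate interior gives 24 − 7 = 17. No deviation. ✓
  Low-quality: elaborate interior gives 24 − 53 = -29; plain interior gives 80 − 0 = 80. Would deviate. ✗
Neither assignment is incentive-compatible.

None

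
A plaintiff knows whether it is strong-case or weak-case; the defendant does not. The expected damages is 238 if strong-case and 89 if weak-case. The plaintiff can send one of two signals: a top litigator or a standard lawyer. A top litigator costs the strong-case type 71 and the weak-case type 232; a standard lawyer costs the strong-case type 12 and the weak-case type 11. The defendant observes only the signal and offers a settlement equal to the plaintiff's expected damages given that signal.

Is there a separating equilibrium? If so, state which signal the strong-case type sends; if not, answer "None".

top litigator

Try strong-case → top litigator, weak-case → standard lawyer:
  Under separation the defendant infers type exactly: top litigator → strong-case (pays 238), standard lawyer → weak-case (pays 89).
  Strong-case: top litigator gives 238 − 71 = 167; standard lawyer gives 89 − 12 = 77. No deviation. ✓
  Weak-case: standard lawyer gives 89 − 11 = 78; top litigator gives 238 − 232 = 6. No deviation. ✓
Both hold — the strong-case type sends top litigator.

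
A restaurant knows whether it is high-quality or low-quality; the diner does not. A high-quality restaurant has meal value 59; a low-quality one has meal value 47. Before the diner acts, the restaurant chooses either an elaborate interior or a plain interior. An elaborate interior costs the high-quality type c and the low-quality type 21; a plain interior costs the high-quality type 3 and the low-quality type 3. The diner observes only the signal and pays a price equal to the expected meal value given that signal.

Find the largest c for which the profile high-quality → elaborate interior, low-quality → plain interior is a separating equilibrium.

15

Under separation: elaborate interior → high-quality (pays 59); plain interior → low-quality (pays 47).
Low-quality: 47 − 3 = 44 ≥ 59 − 21 = 38. Holds regardless of c. ✓
High-quality: 59 − c ≥ 47 − 3, so c ≤ 59 − 44 = 15.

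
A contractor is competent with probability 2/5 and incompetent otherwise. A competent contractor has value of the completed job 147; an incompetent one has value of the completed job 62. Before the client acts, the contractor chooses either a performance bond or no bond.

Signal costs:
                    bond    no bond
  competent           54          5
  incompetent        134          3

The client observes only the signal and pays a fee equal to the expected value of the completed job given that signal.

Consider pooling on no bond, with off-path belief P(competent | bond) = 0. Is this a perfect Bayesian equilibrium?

At the pooled signal (no bond) the client holds the prior 2/5 and pays 2/5·147 + 3/5·62 = 96. Off-path (bond) belief 0 gives 0·147 + 1·62 = 62.
Competent: no bond gives 96 − 5 = 91; bond gives 62 − 54 = 8. Stays. ✓
Incompetent: no bond gives 96 − 3 = 93; bond gives 62 − 134 = -72. Stays. ✓

Yes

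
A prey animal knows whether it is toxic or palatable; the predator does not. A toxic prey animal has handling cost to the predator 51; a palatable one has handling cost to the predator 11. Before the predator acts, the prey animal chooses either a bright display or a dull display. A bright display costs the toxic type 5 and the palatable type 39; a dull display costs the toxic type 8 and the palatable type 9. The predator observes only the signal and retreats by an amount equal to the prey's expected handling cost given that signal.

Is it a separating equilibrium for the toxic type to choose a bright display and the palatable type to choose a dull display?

If types separate, bright display earns payment 51 and dull display earns 11.
Toxic: bright display gives 51 − 5 = 46; dull display gives 11 − 8 = 3. No deviation. ✓
Palatable: dull display gives 11 − 9 = 2; bright display gives 51 − 39 = 12. Would deviate. ✗

No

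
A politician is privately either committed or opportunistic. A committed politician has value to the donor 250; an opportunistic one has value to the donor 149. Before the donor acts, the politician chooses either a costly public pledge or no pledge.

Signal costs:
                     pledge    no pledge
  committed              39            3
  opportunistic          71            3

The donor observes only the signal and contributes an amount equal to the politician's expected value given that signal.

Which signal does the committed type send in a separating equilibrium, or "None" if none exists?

None

Try committed → pledge, opportunistic → no pledge:
  If types separate, pledge earns payment 250 and no pledge earns 149.
  Committed: pledge gives 250 − 39 = 211; no pledge gives 149 − 3 = 146. No deviation. ✓
  Opportunistic: no pledge gives 149 − 3 = 146; pledge gives 250 − 71 = 179. Would deviate. ✗
Try committed → no pledge, opportunistic → pledge:
  If types separate, no pledge earns payment 250 and pledge earns 149.
  Committed: no pledge gives 250 − 3 = 247; pledge gives 149 − 39 = 110. No deviation. ✓
  Opportunistic: pledge gives 149 − 71 = 78; no pledge gives 250 − 3 = 247. Would deviate. ✗
Neither assignment is incentive-compatible.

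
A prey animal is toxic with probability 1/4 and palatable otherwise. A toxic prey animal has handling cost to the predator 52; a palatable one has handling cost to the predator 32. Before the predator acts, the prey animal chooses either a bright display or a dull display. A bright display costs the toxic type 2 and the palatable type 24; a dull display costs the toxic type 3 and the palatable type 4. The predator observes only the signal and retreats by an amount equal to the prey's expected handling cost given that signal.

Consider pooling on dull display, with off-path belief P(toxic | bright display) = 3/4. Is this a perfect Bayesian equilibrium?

No

On the equilibrium path (dull display) the predator holds the prior 1/4 and pays 1/4·52 + 3/4·32 = 37. Off-path (bright display) belief 3/4 gives 3/4·52 + 1/4·32 = 47.
Toxic: dull display gives 37 − 3 = 34; bright display gives 47 − 2 = 45. Deviates. ✗
Palatable: dull display gives 37 − 4 = 33; bright display gives 47 − 24 = 23. Stays. ✓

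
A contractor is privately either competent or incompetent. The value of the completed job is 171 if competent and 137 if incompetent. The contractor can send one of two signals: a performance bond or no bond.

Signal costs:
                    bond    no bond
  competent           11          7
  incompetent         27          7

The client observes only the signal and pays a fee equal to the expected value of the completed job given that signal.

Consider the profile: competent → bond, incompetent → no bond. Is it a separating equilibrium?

Under separation the client infers type exactly: bond → competent (pays 171), no bond → incompetent (pays 137).
Competent: bond gives 171 − 11 = 160; no bond gives 137 − 7 = 130. No deviation. ✓
Incompetent: no bond gives 137 − 7 = 130; bond gives 171 − 27 = 144. Would deviate. ✗

No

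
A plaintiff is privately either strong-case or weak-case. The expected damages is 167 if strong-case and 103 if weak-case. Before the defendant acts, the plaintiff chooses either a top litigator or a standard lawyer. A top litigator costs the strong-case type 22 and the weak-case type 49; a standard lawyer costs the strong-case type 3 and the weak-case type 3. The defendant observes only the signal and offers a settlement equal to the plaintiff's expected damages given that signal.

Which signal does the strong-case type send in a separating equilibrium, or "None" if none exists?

None

Try strong-case → top litigator, weak-case → standard lawyer:
  Under separation the defendant infers type exactly: top litigator → strong-case (pays 167), standard lawyer → weak-case (pays 103).
  Strong-case: top litigator gives 167 − 22 = 145; standard lawyer gives 103 − 3 = 100. No deviation. ✓
  Weak-case: standard lawyer gives 103 − 3 = 100; top litigator gives 167 − 49 = 118. Would deviate. ✗
Try strong-case → standard lawyer, weak-case → top litigator:
  Under separation the defendant infers type exactly: standard lawyer → strong-case (pays 167), top litigator → weak-case (pays 103).
  Strong-case: standard lawyer gives 167 − 3 = 164; top litigator gives 103 − 22 = 81. No deviation. ✓
  Weak-case: top litigator gives 103 − 49 = 54; standard lawyer gives 167 − 3 = 164. Would deviate. ✗
Neither assignment is incentive-compatible.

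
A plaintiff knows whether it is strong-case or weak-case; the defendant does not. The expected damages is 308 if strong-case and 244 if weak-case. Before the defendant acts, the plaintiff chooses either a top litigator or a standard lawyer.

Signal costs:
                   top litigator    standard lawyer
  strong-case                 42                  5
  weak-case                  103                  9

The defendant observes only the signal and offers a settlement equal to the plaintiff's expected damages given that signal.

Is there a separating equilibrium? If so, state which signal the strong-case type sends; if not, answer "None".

top litigator

Try strong-case → top litigator, weak-case → standard lawyer:
  If types separate, top litigator earns payment 308 and standard lawyer earns 244.
  Strong-case: top litigator gives 308 − 42 = 266; standard lawyer gives 244 − 5 = 239. No deviation. ✓
  Weak-case: standard lawyer gives 244 − 9 = 235; top litigator gives 308 − 103 = 205. No deviation. ✓
Both hold — the strong-case type sends top litigator.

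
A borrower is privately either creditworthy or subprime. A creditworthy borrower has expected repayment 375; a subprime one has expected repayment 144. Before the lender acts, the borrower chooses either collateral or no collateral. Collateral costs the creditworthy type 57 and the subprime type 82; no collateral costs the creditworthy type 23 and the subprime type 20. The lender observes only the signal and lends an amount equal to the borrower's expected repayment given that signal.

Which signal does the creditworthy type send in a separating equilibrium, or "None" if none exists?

None

Try creditworthy → collateral, subprime → no collateral:
  If types separate, collateral earns payment 375 and no collateral earns 144.
  Creditworthy: collateral gives 375 − 57 = 318; no collateral gives 144 − 23 = 121. No deviation. ✓
  Subprime: no collateral gives 144 − 20 = 124; collateral gives 375 − 82 = 293. Would deviate. ✗
Try creditworthy → no collateral, subprime → collateral:
  If types separate, no collateral earns payment 375 and collateral earns 144.
  Creditworthy: no collateral gives 375 − 23 = 352; collateral gives 144 − 57 = 87. No deviation. ✓
  Subprime: collateral gives 144 − 82 = 62; no collateral gives 375 − 20 = 355. Would deviate. ✗
Neither assignment is incentive-compatible.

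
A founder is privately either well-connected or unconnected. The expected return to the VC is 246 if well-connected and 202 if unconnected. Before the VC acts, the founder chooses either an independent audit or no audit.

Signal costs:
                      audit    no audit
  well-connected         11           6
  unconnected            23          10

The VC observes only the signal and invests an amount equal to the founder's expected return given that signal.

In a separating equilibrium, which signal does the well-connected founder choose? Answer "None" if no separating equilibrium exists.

None

Try well-connected → audit, unconnected → no audit:
  If types separate, audit earns payment 246 and no audit earns 202.
  Well-connected: audit gives 246 − 11 = 235; no audit gives 202 − 6 = 196. No deviation. ✓
  Unconnected: no audit gives 202 − 10 = 192; audit gives 246 − 23 = 223. Would deviate. ✗
Try well-connected → no audit, unconnected → audit:
  If types separate, no audit earns payment 246 and audit earns 202.
  Well-connected: no audit gives 246 − 6 = 240; audit gives 202 − 11 = 191. No deviation. ✓
  Unconnected: audit gives 202 − 23 = 179; no audit gives 246 − 10 = 236. Would deviate. ✗
Neither assignment is incentive-compatible.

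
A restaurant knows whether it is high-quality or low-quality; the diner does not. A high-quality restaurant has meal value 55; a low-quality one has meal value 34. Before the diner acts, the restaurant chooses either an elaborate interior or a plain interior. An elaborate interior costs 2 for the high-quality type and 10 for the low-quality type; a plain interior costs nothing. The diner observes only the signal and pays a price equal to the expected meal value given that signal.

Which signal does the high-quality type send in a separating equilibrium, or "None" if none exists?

None

Try high-quality → elaborate interior, low-quality → plain interior:
  Under separation the diner infers type exactly: elaborate interior → high-quality (pays 55), plain interior → low-quality (pays 34).
  High-quality: elaborate interior gives 55 − 2 = 53; plain interior gives 34 − 0 = 34. No deviation. ✓
  Low-quality: plain interior gives 34 − 0 = 34; elaborate interior gives 55 − 10 = 45. Would deviate. ✗
Try high-quality → plain interior, low-quality → elaborate interior:
  Under separation the diner infers type exactly: plain interior → high-quality (pays 55), elaborate interior → low-quality (pays 34).
  High-quality: plain interior gives 55 − 0 = 55; elaborate interior gives 34 − 2 = 32. No deviation. ✓
  Low-quality: elaborate interior gives 34 − 10 = 24; plain interior gives 55 − 0 = 55. Would deviate. ✗
Neither assignment is incentive-compatible.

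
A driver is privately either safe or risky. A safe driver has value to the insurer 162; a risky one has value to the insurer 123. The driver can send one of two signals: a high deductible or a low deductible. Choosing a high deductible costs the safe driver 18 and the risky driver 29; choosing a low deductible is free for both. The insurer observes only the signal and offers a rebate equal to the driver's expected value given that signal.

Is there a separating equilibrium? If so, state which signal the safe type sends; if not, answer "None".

Try safe → high deductible, risky → low deductible:
  If types separate, high deductible earns payment 162 and low deductible earns 123.
  Safe: high deductible gives 162 − 18 = 144; low deductible gives 123 − 0 = 123. No deviation. ✓
  Risky: low deductible gives 123 − 0 = 123; high deductible gives 162 − 29 = 133. Would deviate. ✗
Try safe → low deductible, risky → high deductible:
  If types separate, low deductible earns payment 162 and high deductible earns 123.
  Safe: low deductible gives 162 − 0 = 162; high deductible gives 123 − 18 = 105. No deviation. ✓
  Risky: high deductible gives 123 − 29 = 94; low deductible gives 162 − 0 = 162. Would deviate. ✗
Neither assignment is incentive-compatible.

None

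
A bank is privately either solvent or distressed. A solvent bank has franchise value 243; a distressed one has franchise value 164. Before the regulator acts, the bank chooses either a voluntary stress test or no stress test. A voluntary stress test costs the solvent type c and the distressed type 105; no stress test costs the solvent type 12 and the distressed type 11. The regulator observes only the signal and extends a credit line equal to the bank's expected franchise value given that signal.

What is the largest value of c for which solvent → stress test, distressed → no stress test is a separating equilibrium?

Under separation: stress test → solvent (pays 243); no stress test → distressed (pays 164).
Distressed: 164 − 11 = 153 ≥ 243 − 105 = 138. Holds regardless of c. ✓
Solvent: 243 − c ≥ 164 − 12, so c ≤ 243 − 152 = 91.

91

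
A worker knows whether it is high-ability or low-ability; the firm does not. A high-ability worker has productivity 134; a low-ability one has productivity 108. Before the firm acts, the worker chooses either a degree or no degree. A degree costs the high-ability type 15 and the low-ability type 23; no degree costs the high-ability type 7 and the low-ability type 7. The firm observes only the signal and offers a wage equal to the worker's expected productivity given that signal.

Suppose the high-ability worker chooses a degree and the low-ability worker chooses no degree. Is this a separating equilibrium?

No

If types separate, degree earns payment 134 and no degree earns 108.
High-ability: degree gives 134 − 15 = 119; no degree gives 108 − 7 = 101. No deviation. ✓
Low-ability: no degree gives 108 − 7 = 101; degree gives 134 − 23 = 111. Would deviate. ✗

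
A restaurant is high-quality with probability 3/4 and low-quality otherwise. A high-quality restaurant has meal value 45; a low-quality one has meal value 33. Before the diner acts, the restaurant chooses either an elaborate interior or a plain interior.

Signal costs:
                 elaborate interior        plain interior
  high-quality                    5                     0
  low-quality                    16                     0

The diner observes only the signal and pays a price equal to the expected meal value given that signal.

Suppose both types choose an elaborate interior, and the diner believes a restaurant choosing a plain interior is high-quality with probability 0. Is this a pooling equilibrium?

On the equilibrium path (elaborate interior) the diner holds the prior 3/4 and pays 3/4·45 + 1/4·33 = 42. Off-path (plain interior) belief 0 gives 0·45 + 1·33 = 33.
High-quality: elaborate interior gives 42 − 5 = 37; plain interior gives 33 − 0 = 33. Stays. ✓
Low-quality: elaborate interior gives 42 − 16 = 26; plain interior gives 33 − 0 = 33. Deviates. ✗

No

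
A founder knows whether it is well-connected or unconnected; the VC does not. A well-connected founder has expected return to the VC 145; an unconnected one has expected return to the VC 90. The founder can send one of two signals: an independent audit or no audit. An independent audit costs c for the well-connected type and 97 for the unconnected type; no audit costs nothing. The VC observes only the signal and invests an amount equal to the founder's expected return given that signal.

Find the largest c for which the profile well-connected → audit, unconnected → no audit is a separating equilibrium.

Under separation: audit → well-connected (pays 145); no audit → unconnected (pays 90).
Unconnected: 90 − 0 = 90 ≥ 145 − 97 = 48. Holds regardless of c. ✓
Well-connected: 145 − c ≥ 90 − 0, so c ≤ 145 − 90 = 55.

55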